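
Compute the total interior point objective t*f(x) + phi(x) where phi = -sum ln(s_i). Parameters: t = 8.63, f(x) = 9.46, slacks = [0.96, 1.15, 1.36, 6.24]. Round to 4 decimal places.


Step 1: Compute log-barrier.
ln values: [-0.0408, 0.1398, 0.3075, 1.831]
phi = -(-0.0408 + 0.1398 + 0.3075 + 1.831) = -2.2374
Step 2: Compute augmented objective.
t*f(x) = 8.63*9.46 = 81.6398
Total = 81.6398 - 2.2374 = 79.4024


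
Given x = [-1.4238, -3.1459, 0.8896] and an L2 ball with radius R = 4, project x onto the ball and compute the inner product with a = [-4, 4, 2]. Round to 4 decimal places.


Step 1: Compute ||x|| (intermediates to 6 decimals).
||x|| = sqrt((-1.4238)^2 + (-3.1459)^2 + 0.8896^2) = 3.565849
Step 2: Project.
Since ||x|| <= R, proj = x (no scaling needed).
proj(x) = [-1.4238, -3.1459, 0.8896]
Step 3: Dot product.
a^T * proj(x) = -4*(-1.4238) + 4*(-3.1459) + 2*0.8896 = -5.1092


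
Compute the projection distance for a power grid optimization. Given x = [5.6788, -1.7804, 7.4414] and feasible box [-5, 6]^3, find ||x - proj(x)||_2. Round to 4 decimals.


Project each component onto [-5, 6].
clip(5.6788) = 5.6788, clip(-1.7804) = -1.7804, clip(7.4414) = 6.0
Projection = [5.6788, -1.7804, 6.0]
Squared diffs: [0.0, 0.0, 2.0776]
Distance = sqrt(2.0776) = 1.4414


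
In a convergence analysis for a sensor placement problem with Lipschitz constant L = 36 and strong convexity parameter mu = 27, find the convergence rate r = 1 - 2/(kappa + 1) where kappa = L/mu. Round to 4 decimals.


Step 1: Compute the condition number.
kappa = L/mu = 36/27 = 1.3333
Step 2: Compute the convergence rate.
r = 1 - 2/(kappa + 1) = 1 - 2*mu/(L + mu) = (L - mu)/(L + mu) = 9/63 = 0.1429


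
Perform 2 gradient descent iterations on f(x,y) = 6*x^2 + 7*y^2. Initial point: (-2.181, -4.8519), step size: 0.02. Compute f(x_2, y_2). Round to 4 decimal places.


Gradient descent on f(x,y) = 6*x^2 + 7*y^2.
Starting point: (-2.181, -4.8519), alpha = 0.02
Step 1: grad_x = 2*6*-2.181 = -26.172, grad_y = 2*7*-4.8519 = -67.9266
  x_1 = -2.181 - 0.02*-26.172 = -1.6576
  y_1 = -4.8519 - 0.02*-67.9266 = -3.4934
Step 2: grad_x = 2*6*-1.6576 = -19.8907, grad_y = 2*7*-3.4934 = -48.9072
  x_2 = -1.6576 - 0.02*-19.8907 = -1.2597
  y_2 = -3.4934 - 0.02*-48.9072 = -2.5152
f(-1.2597, -2.5152) = 6*(-1.2597)^2 + 7*(-2.5152)^2 = 53.8063


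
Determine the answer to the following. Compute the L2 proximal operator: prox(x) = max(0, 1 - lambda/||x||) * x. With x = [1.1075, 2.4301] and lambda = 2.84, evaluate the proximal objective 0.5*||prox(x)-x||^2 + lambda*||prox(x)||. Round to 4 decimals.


Step 1: Compute ||x||.
||x|| = 2.6706
Step 2: Compute scaling factor.
scale = max(0, 1 - 2.84/2.6706) = 0.0
Step 3: prox(x) = [0.0, 0.0]
||prox(x)|| = 0.0
Step 4: Proximal objective.
0.5*||prox-x||^2 = 3.566
lambda*||prox|| = 0.0
Total = 3.566


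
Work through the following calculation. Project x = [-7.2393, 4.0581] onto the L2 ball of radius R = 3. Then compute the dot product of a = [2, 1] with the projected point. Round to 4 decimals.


Step 1: Compute ||x|| (intermediates to 6 decimals).
||x|| = sqrt((-7.2393)^2 + 4.0581^2) = 8.299135
Step 2: Project.
Since ||x|| > R, scale = R/||x|| = 3/8.299135 = 0.361483, proj(x) = scale * x
proj(x) = [-2.616884, 1.466934]
Step 3: Dot product.
a^T * proj(x) = 2*(-2.616884) + 1*1.466934 = -3.7668


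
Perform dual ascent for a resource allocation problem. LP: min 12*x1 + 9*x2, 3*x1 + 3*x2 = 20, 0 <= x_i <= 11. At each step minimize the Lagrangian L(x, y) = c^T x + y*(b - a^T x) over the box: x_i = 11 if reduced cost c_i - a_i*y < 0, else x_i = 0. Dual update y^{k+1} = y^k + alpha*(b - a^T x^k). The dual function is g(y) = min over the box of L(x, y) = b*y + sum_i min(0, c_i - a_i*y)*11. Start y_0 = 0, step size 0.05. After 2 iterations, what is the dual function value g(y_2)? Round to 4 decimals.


Dual ascent for LP: min 12*x1 + 9*x2, 3*x1 + 3*x2 = 20, 0 <= x_i <= 11
Step 1: y^k = 0.0, reduced costs: (12.0, 9.0)
  x^k = (0.0, 0.0), subgradient = b - a^T x = 20.0
  y^{k+1} = 0.0 + 0.05*20.0 = 1.0
Step 2: y^k = 1.0, reduced costs: (9.0, 6.0)
  x^k = (0.0, 0.0), subgradient = b - a^T x = 20.0
  y^{k+1} = 1.0 + 0.05*20.0 = 2.0
Dual objective at y_2 = 2.0: reduced costs (6.0, 3.0), box minimizer x = (0.0, 0.0)
g(y_2) = b*y + (c1 - a1*y)*x1 + (c2 - a2*y)*x2 = 20*2.0 + 6.0*0.0 + 3.0*0.0 = 40.0 + 0.0 + 0.0 = 40.0


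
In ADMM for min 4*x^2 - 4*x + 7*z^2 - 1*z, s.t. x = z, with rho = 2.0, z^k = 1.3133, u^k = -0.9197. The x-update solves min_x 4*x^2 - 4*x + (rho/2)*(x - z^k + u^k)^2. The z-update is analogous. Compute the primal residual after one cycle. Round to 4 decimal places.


ADMM iteration with rho = 2.0, z^k = 1.3133, u^k = -0.9197
Step 1: x-update.
Minimize 4*x^2 - 4*x + (2.0/2)*(x - 1.3133 - 0.9197)^2
FOC: (2*4 + 2.0)*x = 4 + 2.0*(1.3133 + 0.9197)
x^{k+1} = 0.8466
Step 2: z-update.
Minimize 7*z^2 - 1*z + (2.0/2)*(0.8466 - z - 0.9197)^2
FOC: (2*7 + 2.0)*z = 1 + 2.0*(0.8466 - 0.9197)
z^{k+1} = 0.0534
Step 3: u-update.
u^{k+1} = -0.9197 + 0.8466 - 0.0534 = -0.1265
Step 4: Primal residual = |0.8466 - 0.0534| = 0.7932


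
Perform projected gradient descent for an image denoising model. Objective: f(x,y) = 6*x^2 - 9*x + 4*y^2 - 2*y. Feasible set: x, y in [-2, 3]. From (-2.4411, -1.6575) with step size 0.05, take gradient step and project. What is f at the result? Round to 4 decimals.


Step 1: Compute gradient at (-2.4411, -1.6575).
grad_x = 2*6*-2.4411 - 9 = -38.2932
grad_y = 2*4*-1.6575 - 2 = -15.26
Step 2: Gradient step.
x_raw = -2.4411 - 0.05*-38.2932 = -0.5264
y_raw = -1.6575 - 0.05*-15.26 = -0.8945
Step 3: Project onto [-2, 3].
x_proj = clip(-0.5264) = -0.5264
y_proj = clip(-0.8945) = -0.8945
Step 4: Evaluate f.
f(-0.5264, -0.8945) = 11.3903


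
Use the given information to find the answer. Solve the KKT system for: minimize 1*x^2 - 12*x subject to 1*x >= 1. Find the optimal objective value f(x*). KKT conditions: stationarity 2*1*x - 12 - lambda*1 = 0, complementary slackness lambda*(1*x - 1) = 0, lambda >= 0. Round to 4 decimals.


Step 1: Try lambda = 0 (constraint inactive).
Stationarity: 2*1*x - 12 = 0
x* = 12/(2*1) = 6.0
Check constraint: 1*6.0 = 6.0 >= 1 -- satisfied.
Step 2: Compute optimal value.
f(x*) = 1*6.0^2 - 12*6.0 = -36.0


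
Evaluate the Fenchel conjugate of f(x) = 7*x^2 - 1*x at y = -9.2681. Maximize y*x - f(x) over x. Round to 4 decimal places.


f*(y) = sup_x {y*x - a*x^2 - b*x} = sup_x {(y-b)*x - a*x^2}
FOC: (y - b) - 2a*x = 0 => x* = (y - b)/(2a)
x* = (-9.2681 + 1)/(2*7) = -0.5906
f*(-9.2681) = (y-b)^2/(4a) = (-9.2681 + 1)^2/(4*7)
= 68.3615/28 = 2.4415


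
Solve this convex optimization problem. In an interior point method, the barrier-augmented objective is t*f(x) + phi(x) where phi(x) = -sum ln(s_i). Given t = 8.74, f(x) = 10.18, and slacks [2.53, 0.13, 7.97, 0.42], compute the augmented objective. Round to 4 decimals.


Step 1: Compute log-barrier.
ln values: [0.9282, -2.0402, 2.0757, -0.8675]
phi = -(0.9282 - 2.0402 + 2.0757 - 0.8675) = -0.0962
Step 2: Compute augmented objective.
t*f(x) = 8.74*10.18 = 88.9732
Total = 88.9732 - 0.0962 = 88.877


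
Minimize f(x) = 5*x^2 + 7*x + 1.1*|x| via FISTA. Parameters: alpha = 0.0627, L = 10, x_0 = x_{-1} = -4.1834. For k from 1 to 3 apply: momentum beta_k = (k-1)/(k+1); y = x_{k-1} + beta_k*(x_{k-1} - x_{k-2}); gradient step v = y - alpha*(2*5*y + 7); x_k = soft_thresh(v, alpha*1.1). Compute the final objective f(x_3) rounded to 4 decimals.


FISTA on f(x) = 5*x^2 + 7*x + 1.1*|x|
L = 10, alpha = 0.0627
Iteration 1: beta = 0.0, y = -4.1834 + 0.0*(-4.1834 + 4.1834) = -4.1834
  grad(y) = -34.834, v = y - alpha*grad = -1.9993
  prox(v) = soft_thresh(-1.9993, 0.069) = -1.9303
Iteration 2: beta = 0.3333, y = -1.9303 + 0.3333*(-1.9303 + 4.1834) = -1.1793
  grad(y) = -4.7932, v = y - alpha*grad = -0.8788
  prox(v) = soft_thresh(-0.8788, 0.069) = -0.8098
Iteration 3: beta = 0.5, y = -0.8098 + 0.5*(-0.8098 + 1.9303) = -0.2496
  grad(y) = 4.5045, v = y - alpha*grad = -0.532
  prox(v) = soft_thresh(-0.532, 0.069) = -0.463
f(x_3) = 5*(-0.463)^2 + 7*(-0.463) + 1.1*|-0.463| = -1.6599


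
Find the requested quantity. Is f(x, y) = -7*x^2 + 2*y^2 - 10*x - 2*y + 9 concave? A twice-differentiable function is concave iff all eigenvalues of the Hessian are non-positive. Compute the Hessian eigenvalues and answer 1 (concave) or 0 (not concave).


The Hessian of f(x,y) = -7*x^2 + 2*y^2 - 10*x - 2*y + 9 is:
H = [[-14, 0], [0, 4]]
Trace = -14 + 4 = -10
Determinant = -14*4 - (0)^2 = -56
Discriminant = (-10)^2 - 4*-56 = 324.0
Eigenvalues: lambda_1 = -14.0, lambda_2 = 4.0
The function is not concave.

0


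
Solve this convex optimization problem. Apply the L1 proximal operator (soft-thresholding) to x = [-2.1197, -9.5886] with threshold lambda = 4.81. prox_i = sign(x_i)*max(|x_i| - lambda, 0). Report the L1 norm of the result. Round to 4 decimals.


Soft-thresholding with lambda = 4.81:
prox(-2.1197) = sign(-2.1197)*max(|-2.1197| - 4.81, 0) = 0.0
prox(-9.5886) = sign(-9.5886)*max(|-9.5886| - 4.81, 0) = -4.7786
prox(x) = [0.0, -4.7786]
||prox(x)||_1 = 0.0 + 4.7786 = 4.7786


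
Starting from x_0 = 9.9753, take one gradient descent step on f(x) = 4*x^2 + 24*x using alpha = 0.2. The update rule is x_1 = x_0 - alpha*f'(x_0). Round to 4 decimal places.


We compute the gradient at x_0 and apply the update.
f'(x) = 8*x + 24
f'(9.9753) = 8*9.9753 + 24 = 103.8024
x_1 = 9.9753 - 0.2*103.8024 = -10.7852


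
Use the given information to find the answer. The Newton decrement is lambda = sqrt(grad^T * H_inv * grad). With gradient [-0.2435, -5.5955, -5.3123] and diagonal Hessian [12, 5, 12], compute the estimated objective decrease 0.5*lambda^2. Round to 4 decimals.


Step 1: H is diagonal, so H^(-1) * g = [-0.0203, -1.1191, -0.4427].
Step 2: g^T H^(-1) g = sum_i g_i^2 / H_ii
  = (-0.2435)^2/12 + (-5.5955)^2/5 + (-5.3123)^2/12
  = 0.0049 + 6.2619 + 2.3517 = 8.6186
Step 3: Objective decrease = 0.5 * g^T H^(-1) g = 4.3093


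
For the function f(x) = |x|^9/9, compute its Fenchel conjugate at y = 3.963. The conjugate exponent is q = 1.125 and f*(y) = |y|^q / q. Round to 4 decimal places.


The conjugate exponent q satisfies 1/p + 1/q = 1.
p = 9, so q = 9/(9 - 1) = 1.125
|y|^q = 3.963^1.125 = 4.7074
f*(3.963) = 4.7074 / 1.125 = 4.1843


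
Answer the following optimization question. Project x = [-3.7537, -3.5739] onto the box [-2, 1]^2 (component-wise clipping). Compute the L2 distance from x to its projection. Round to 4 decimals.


Project each component onto [-2, 1].
clip(-3.7537) = -2.0, clip(-3.5739) = -2.0
Projection = [-2.0, -2.0]
Squared diffs: [3.0755, 2.4772]
Distance = sqrt(5.5527) = 2.3564


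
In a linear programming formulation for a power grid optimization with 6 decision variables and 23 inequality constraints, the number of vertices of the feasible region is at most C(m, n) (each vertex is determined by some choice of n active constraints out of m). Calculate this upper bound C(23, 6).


Each vertex corresponds to some choice of n active constraints out of m, so the number of vertices is at most C(m, n) = m! / (n!(m-n)!).
m = 23, n = 6
Numerator: 23 * 22 * 21 * 20 * 19 * 18
Denominator: 6! = 720
C(23, 6) = 100947


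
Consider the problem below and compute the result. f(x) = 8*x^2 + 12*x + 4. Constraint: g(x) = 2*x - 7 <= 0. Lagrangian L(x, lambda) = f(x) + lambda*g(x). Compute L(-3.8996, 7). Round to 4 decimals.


Step 1: Evaluate f(x).
f(-3.8996) = 8*(-3.8996)^2 + 12*(-3.8996) + 4 = 78.8598
Step 2: Evaluate g(x).
g(-3.8996) = 2*-3.8996 - 7 = -14.7992
Step 3: Compute Lagrangian.
L = 78.8598 + 7*-14.7992 = -24.7346


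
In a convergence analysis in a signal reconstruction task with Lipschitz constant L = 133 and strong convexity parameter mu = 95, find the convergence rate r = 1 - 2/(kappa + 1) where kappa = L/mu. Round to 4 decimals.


Step 1: Compute the condition number.
kappa = L/mu = 133/95 = 1.4
Step 2: Compute the convergence rate.
r = 1 - 2/(kappa + 1) = 1 - 2*mu/(L + mu) = (L - mu)/(L + mu) = 38/228 = 0.1667


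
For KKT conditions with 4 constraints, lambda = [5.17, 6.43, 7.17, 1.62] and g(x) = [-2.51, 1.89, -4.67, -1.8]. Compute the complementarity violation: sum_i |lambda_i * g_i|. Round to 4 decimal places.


KKT complementary slackness check:
lambda_1 * g_1 = 5.17 * -2.51 = -12.9767
lambda_2 * g_2 = 6.43 * 1.89 = 12.1527
lambda_3 * g_3 = 7.17 * -4.67 = -33.4839
lambda_4 * g_4 = 1.62 * -1.8 = -2.916
Total violation = 12.9767 + 12.1527 + 33.4839 + 2.916 = 61.5293


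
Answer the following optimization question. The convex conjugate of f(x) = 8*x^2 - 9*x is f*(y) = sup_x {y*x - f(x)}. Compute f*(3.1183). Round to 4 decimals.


f*(y) = sup_x {y*x - a*x^2 - b*x} = sup_x {(y-b)*x - a*x^2}
FOC: (y - b) - 2a*x = 0 => x* = (y - b)/(2a)
x* = (3.1183 + 9)/(2*8) = 0.7574
f*(3.1183) = (y-b)^2/(4a) = (3.1183 + 9)^2/(4*8)
= 146.8532/32 = 4.5892


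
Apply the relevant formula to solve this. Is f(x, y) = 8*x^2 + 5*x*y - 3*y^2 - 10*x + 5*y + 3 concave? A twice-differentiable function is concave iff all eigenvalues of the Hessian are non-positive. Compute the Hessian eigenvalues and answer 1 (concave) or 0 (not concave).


The Hessian of f(x,y) = 8*x^2 + 5*x*y - 3*y^2 - 10*x + 5*y + 3 is:
H = [[16, 5], [5, -6]]
Trace = 16 - 6 = 10
Determinant = 16*-6 - (5)^2 = -121
Discriminant = (10)^2 - 4*-121 = 584.0
Eigenvalues: lambda_1 = -7.083, lambda_2 = 17.083
The function is not concave.

0


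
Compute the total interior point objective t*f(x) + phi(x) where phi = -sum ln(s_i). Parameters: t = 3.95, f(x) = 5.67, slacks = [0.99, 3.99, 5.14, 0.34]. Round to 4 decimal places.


Step 1: Compute log-barrier.
ln values: [-0.0101, 1.3838, 1.6371, -1.0788]
phi = -(-0.0101 + 1.3838 + 1.6371 - 1.0788) = -1.932
Step 2: Compute augmented objective.
t*f(x) = 3.95*5.67 = 22.3965
Total = 22.3965 - 1.932 = 20.4645


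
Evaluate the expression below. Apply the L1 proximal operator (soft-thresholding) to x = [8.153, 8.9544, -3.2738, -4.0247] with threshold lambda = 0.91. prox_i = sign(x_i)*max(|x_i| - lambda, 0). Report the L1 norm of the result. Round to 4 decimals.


Soft-thresholding with lambda = 0.91:
prox(8.153) = sign(8.153)*max(|8.153| - 0.91, 0) = 7.243
prox(8.9544) = sign(8.9544)*max(|8.9544| - 0.91, 0) = 8.0444
prox(-3.2738) = sign(-3.2738)*max(|-3.2738| - 0.91, 0) = -2.3638
prox(-4.0247) = sign(-4.0247)*max(|-4.0247| - 0.91, 0) = -3.1147
prox(x) = [7.243, 8.0444, -2.3638, -3.1147]
||prox(x)||_1 = 7.243 + 8.0444 + 2.3638 + 3.1147 = 20.7659


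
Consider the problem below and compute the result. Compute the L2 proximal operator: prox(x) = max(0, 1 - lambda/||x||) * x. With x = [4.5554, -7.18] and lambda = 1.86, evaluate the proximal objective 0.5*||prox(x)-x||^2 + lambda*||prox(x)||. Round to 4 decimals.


Step 1: Compute ||x||.
||x|| = 8.5032
Step 2: Compute scaling factor.
scale = max(0, 1 - 1.86/8.5032) = 0.7813
Step 3: prox(x) = [3.5589, -5.6094]
||prox(x)|| = 6.6432
Step 4: Proximal objective.
0.5*||prox-x||^2 = 1.7298
lambda*||prox|| = 12.3564
Total = 14.0861


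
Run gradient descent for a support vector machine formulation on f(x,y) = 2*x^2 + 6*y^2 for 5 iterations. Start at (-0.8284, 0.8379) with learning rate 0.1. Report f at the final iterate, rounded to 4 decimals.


Gradient descent on f(x,y) = 2*x^2 + 6*y^2.
Starting point: (-0.8284, 0.8379), alpha = 0.1
Step 1: grad_x = 2*2*-0.8284 = -3.3136, grad_y = 2*6*0.8379 = 10.0548
  x_1 = -0.8284 - 0.1*-3.3136 = -0.497
  y_1 = 0.8379 - 0.1*10.0548 = -0.1676
Step 2: grad_x = 2*2*-0.497 = -1.9882, grad_y = 2*6*-0.1676 = -2.011
  x_2 = -0.497 - 0.1*-1.9882 = -0.2982
  y_2 = -0.1676 - 0.1*-2.011 = 0.0335
Step 3: grad_x = 2*2*-0.2982 = -1.1929, grad_y = 2*6*0.0335 = 0.4022
  x_3 = -0.2982 - 0.1*-1.1929 = -0.1789
  y_3 = 0.0335 - 0.1*0.4022 = -0.0067
Step 4: grad_x = 2*2*-0.1789 = -0.7157, grad_y = 2*6*-0.0067 = -0.0804
  x_4 = -0.1789 - 0.1*-0.7157 = -0.1074
  y_4 = -0.0067 - 0.1*-0.0804 = 0.0013
Step 5: grad_x = 2*2*-0.1074 = -0.4294, grad_y = 2*6*0.0013 = 0.0161
  x_5 = -0.1074 - 0.1*-0.4294 = -0.0644
  y_5 = 0.0013 - 0.1*0.0161 = -0.0003
f(-0.0644, -0.0003) = 2*(-0.0644)^2 + 6*(-0.0003)^2 = 0.0083


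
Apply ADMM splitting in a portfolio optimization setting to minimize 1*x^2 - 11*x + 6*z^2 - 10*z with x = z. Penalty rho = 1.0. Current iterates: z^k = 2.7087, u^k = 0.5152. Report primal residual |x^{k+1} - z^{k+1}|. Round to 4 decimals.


ADMM iteration with rho = 1.0, z^k = 2.7087, u^k = 0.5152
Step 1: x-update.
Minimize 1*x^2 - 11*x + (1.0/2)*(x - 2.7087 + 0.5152)^2
FOC: (2*1 + 1.0)*x = 11 + 1.0*(2.7087 - 0.5152)
x^{k+1} = 4.3978
Step 2: z-update.
Minimize 6*z^2 - 10*z + (1.0/2)*(4.3978 - z + 0.5152)^2
FOC: (2*6 + 1.0)*z = 10 + 1.0*(4.3978 + 0.5152)
z^{k+1} = 1.1472
Step 3: u-update.
u^{k+1} = 0.5152 + 4.3978 - 1.1472 = 3.7659
Step 4: Primal residual = |4.3978 - 1.1472| = 3.2507


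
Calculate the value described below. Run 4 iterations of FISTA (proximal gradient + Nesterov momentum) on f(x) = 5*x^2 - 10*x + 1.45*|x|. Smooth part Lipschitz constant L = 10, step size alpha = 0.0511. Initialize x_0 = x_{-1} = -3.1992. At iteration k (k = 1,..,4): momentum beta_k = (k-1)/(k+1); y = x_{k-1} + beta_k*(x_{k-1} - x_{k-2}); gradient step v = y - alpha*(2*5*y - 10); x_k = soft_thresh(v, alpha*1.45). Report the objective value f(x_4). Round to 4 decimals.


FISTA on f(x) = 5*x^2 - 10*x + 1.45*|x|
L = 10, alpha = 0.0511
Iteration 1: beta = 0.0, y = -3.1992 + 0.0*(-3.1992 + 3.1992) = -3.1992
  grad(y) = -41.992, v = y - alpha*grad = -1.0534
  prox(v) = soft_thresh(-1.0534, 0.0741) = -0.9793
Iteration 2: beta = 0.3333, y = -0.9793 + 0.3333*(-0.9793 + 3.1992) = -0.2394
  grad(y) = -12.3935, v = y - alpha*grad = 0.394
  prox(v) = soft_thresh(0.394, 0.0741) = 0.3199
Iteration 3: beta = 0.5, y = 0.3199 + 0.5*(0.3199 + 0.9793) = 0.9694
  grad(y) = -0.3055, v = y - alpha*grad = 0.9851
  prox(v) = soft_thresh(0.9851, 0.0741) = 0.911
Iteration 4: beta = 0.6, y = 0.911 + 0.6*(0.911 - 0.3199) = 1.2656
  grad(y) = 2.6563, v = y - alpha*grad = 1.1299
  prox(v) = soft_thresh(1.1299, 0.0741) = 1.0558
f(x_4) = 5*1.0558^2 - 10*1.0558 + 1.45*|1.0558| = -3.4535


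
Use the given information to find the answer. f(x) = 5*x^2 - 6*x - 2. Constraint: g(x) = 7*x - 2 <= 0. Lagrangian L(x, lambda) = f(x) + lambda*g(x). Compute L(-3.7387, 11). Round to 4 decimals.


Step 1: Evaluate f(x).
f(-3.7387) = 5*(-3.7387)^2 - 6*(-3.7387) - 2 = 90.3216
Step 2: Evaluate g(x).
g(-3.7387) = 7*-3.7387 - 2 = -28.1709
Step 3: Compute Lagrangian.
L = 90.3216 + 11*-28.1709 = -219.5583


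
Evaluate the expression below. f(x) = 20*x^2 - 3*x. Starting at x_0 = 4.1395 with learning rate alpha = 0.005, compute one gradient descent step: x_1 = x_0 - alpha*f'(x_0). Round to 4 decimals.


We compute the gradient at x_0 and apply the update.
f'(x) = 40*x - 3
f'(4.1395) = 40*4.1395 - 3 = 162.58
x_1 = 4.1395 - 0.005*162.58 = 3.3266


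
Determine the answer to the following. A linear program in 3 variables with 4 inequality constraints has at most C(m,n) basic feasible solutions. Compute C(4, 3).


Each vertex corresponds to some choice of n active constraints out of m, so the number of vertices is at most C(m, n) = m! / (n!(m-n)!).
m = 4, n = 3
Numerator: 4 * 3 * 2
Denominator: 3! = 6
C(4, 3) = 4


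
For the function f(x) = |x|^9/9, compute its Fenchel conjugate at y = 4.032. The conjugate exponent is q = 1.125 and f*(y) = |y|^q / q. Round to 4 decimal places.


The conjugate exponent q satisfies 1/p + 1/q = 1.
p = 9, so q = 9/(9 - 1) = 1.125
|y|^q = 4.032^1.125 = 4.7997
f*(4.032) = 4.7997 / 1.125 = 4.2664


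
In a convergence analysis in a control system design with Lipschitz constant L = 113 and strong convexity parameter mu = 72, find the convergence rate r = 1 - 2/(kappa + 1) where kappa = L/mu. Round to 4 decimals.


Step 1: Compute the condition number.
kappa = L/mu = 113/72 = 1.5694
Step 2: Compute the convergence rate.
r = 1 - 2/(kappa + 1) = 1 - 2*mu/(L + mu) = (L - mu)/(L + mu) = 41/185 = 0.2216


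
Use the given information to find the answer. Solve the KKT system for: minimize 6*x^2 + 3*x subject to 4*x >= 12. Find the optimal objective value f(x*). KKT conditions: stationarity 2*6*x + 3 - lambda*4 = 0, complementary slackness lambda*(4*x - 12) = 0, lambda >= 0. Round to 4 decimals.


Step 1: Try lambda = 0 (constraint inactive).
x_unc = -3/(2*6) = -0.25
Check: 4*-0.25 = -1.0 < 12 -- violated!
Step 2: Constraint must be active: 4*x = 12
x* = 12/4 = 3.0
lambda = (2*6*3.0 + 3)/4 = 9.75
Step 3: Compute optimal value.
f(x*) = 6*3.0^2 + 3*3.0 = 63.0


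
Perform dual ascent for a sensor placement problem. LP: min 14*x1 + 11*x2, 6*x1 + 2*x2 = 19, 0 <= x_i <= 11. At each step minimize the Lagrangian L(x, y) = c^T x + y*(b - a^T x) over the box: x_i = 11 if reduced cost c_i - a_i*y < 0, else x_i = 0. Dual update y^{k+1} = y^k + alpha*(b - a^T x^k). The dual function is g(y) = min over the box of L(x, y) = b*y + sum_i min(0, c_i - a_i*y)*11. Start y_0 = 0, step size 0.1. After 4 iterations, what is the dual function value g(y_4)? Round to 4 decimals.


Dual ascent for LP: min 14*x1 + 11*x2, 6*x1 + 2*x2 = 19, 0 <= x_i <= 11
Step 1: y^k = 0.0, reduced costs: (14.0, 11.0)
  x^k = (0.0, 0.0), subgradient = b - a^T x = 19.0
  y^{k+1} = 0.0 + 0.1*19.0 = 1.9
Step 2: y^k = 1.9, reduced costs: (2.6, 7.2)
  x^k = (0.0, 0.0), subgradient = b - a^T x = 19.0
  y^{k+1} = 1.9 + 0.1*19.0 = 3.8
Step 3: y^k = 3.8, reduced costs: (-8.8, 3.4)
  x^k = (11.0, 0.0), subgradient = b - a^T x = -47.0
  y^{k+1} = 3.8 + 0.1*-47.0 = -0.9
Step 4: y^k = -0.9, reduced costs: (19.4, 12.8)
  x^k = (0.0, 0.0), subgradient = b - a^T x = 19.0
  y^{k+1} = -0.9 + 0.1*19.0 = 1.0
Dual objective at y_4 = 1.0: reduced costs (8.0, 9.0), box minimizer x = (0.0, 0.0)
g(y_4) = b*y + (c1 - a1*y)*x1 + (c2 - a2*y)*x2 = 19*1.0 + 8.0*0.0 + 9.0*0.0 = 19.0 + 0.0 + 0.0 = 19.0


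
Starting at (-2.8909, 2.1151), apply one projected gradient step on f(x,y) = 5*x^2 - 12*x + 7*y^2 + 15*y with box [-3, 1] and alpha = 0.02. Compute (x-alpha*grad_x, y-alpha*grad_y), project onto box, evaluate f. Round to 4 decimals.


Step 1: Compute gradient at (-2.8909, 2.1151).
grad_x = 2*5*-2.8909 - 12 = -40.909
grad_y = 2*7*2.1151 + 15 = 44.6114
Step 2: Gradient step.
x_raw = -2.8909 - 0.02*-40.909 = -2.0727
y_raw = 2.1151 - 0.02*44.6114 = 1.2229
Step 3: Project onto [-3, 1].
x_proj = clip(-2.0727) = -2.0727
y_proj = clip(1.2229) = 1.0
Step 4: Evaluate f.
f(-2.0727, 1.0) = 68.3535


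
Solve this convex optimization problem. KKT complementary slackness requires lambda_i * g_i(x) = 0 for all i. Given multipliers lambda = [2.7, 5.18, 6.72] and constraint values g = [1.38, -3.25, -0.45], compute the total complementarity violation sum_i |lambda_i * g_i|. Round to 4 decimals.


KKT complementary slackness check:
lambda_1 * g_1 = 2.7 * 1.38 = 3.726
lambda_2 * g_2 = 5.18 * -3.25 = -16.835
lambda_3 * g_3 = 6.72 * -0.45 = -3.024
Total violation = 3.726 + 16.835 + 3.024 = 23.585


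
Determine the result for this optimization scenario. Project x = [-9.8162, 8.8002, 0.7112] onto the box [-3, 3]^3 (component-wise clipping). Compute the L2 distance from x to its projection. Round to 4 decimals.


Project each component onto [-3, 3].
clip(-9.8162) = -3.0, clip(8.8002) = 3.0, clip(0.7112) = 0.7112
Projection = [-3.0, 3.0, 0.7112]
Squared diffs: [46.4606, 33.6423, 0.0]
Distance = sqrt(80.1029) = 8.95


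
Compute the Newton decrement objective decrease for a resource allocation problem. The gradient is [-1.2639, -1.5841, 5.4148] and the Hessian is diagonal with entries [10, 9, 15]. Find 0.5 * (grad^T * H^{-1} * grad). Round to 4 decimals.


Step 1: H is diagonal, so H^(-1) * g = [-0.1264, -0.176, 0.361].
Step 2: g^T H^(-1) g = sum_i g_i^2 / H_ii
  = (-1.2639)^2/10 + (-1.5841)^2/9 + (5.4148)^2/15
  = 0.1597 + 0.2788 + 1.9547 = 2.3932
Step 3: Objective decrease = 0.5 * g^T H^(-1) g = 1.1966


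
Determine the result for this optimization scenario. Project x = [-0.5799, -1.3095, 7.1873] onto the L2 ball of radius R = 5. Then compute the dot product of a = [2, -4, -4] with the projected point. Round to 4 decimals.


Step 1: Compute ||x|| (intermediates to 6 decimals).
||x|| = sqrt((-0.5799)^2 + (-1.3095)^2 + 7.1873^2) = 7.328598
Step 2: Project.
Since ||x|| > R, scale = R/||x|| = 5/7.328598 = 0.682259, proj(x) = scale * x
proj(x) = [-0.395642, -0.893418, 4.9036]
Step 3: Dot product.
a^T * proj(x) = 2*(-0.395642) - 4*(-0.893418) - 4*4.9036 = -16.832


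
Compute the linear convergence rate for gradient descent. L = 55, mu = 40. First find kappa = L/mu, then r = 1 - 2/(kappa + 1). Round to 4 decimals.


Step 1: Compute the condition number.
kappa = L/mu = 55/40 = 1.375
Step 2: Compute the convergence rate.
r = 1 - 2/(kappa + 1) = 1 - 2*mu/(L + mu) = (L - mu)/(L + mu) = 15/95 = 0.1579


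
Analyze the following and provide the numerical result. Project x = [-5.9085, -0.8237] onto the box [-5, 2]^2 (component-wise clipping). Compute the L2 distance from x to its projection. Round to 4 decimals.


Project each component onto [-5, 2].
clip(-5.9085) = -5.0, clip(-0.8237) = -0.8237
Projection = [-5.0, -0.8237]
Squared diffs: [0.8254, 0.0]
Distance = sqrt(0.8254) = 0.9085


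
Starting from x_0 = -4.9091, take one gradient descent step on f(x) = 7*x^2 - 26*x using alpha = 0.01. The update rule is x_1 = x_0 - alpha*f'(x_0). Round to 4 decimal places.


We compute the gradient at x_0 and apply the update.
f'(x) = 14*x - 26
f'(-4.9091) = 14*-4.9091 - 26 = -94.7274
x_1 = -4.9091 - 0.01*-94.7274 = -3.9618


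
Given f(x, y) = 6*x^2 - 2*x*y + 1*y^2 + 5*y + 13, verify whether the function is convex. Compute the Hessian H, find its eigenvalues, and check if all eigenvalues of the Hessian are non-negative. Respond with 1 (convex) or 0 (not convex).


The Hessian of f(x,y) = 6*x^2 - 2*x*y + 1*y^2 + 5*y + 13 is:
H = [[12, -2], [-2, 2]]
Trace = 12 + 2 = 14
Determinant = 12*2 - (-2)^2 = 20
Discriminant = (14)^2 - 4*20 = 116.0
Eigenvalues: lambda_1 = 1.6148, lambda_2 = 12.3852
The function is convex.

1


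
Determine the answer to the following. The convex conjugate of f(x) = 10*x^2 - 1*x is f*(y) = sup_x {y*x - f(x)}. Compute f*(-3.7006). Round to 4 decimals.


f*(y) = sup_x {y*x - a*x^2 - b*x} = sup_x {(y-b)*x - a*x^2}
FOC: (y - b) - 2a*x = 0 => x* = (y - b)/(2a)
x* = (-3.7006 + 1)/(2*10) = -0.135
f*(-3.7006) = (y-b)^2/(4a) = (-3.7006 + 1)^2/(4*10)
= 7.2932/40 = 0.1823


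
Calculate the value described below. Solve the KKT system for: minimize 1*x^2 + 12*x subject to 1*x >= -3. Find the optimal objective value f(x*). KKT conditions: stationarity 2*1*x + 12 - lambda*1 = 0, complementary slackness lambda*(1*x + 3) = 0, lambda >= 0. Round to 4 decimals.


Step 1: Try lambda = 0 (constraint inactive).
x_unc = -12/(2*1) = -6.0
Check: 1*-6.0 = -6.0 < -3 -- violated!
Step 2: Constraint must be active: 1*x = -3
x* = -3/1 = -3.0
lambda = (2*1*(-3.0) + 12)/1 = 6.0
Step 3: Compute optimal value.
f(x*) = 1*(-3.0)^2 + 12*(-3.0) = -27.0


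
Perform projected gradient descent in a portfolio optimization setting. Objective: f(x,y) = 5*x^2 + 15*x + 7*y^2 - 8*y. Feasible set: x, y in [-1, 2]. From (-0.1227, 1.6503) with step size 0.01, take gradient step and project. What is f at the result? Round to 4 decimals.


Step 1: Compute gradient at (-0.1227, 1.6503).
grad_x = 2*5*-0.1227 + 15 = 13.773
grad_y = 2*7*1.6503 - 8 = 15.1042
Step 2: Gradient step.
x_raw = -0.1227 - 0.01*13.773 = -0.2604
y_raw = 1.6503 - 0.01*15.1042 = 1.4993
Step 3: Project onto [-1, 2].
x_proj = clip(-0.2604) = -0.2604
y_proj = clip(1.4993) = 1.4993
Step 4: Evaluate f.
f(-0.2604, 1.4993) = 0.173


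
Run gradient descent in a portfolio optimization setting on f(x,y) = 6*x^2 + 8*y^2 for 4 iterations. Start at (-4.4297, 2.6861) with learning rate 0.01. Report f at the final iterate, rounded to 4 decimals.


Gradient descent on f(x,y) = 6*x^2 + 8*y^2.
Starting point: (-4.4297, 2.6861), alpha = 0.01
Step 1: grad_x = 2*6*-4.4297 = -53.1564, grad_y = 2*8*2.6861 = 42.9776
  x_1 = -4.4297 - 0.01*-53.1564 = -3.8981
  y_1 = 2.6861 - 0.01*42.9776 = 2.2563
Step 2: grad_x = 2*6*-3.8981 = -46.7776, grad_y = 2*8*2.2563 = 36.1012
  x_2 = -3.8981 - 0.01*-46.7776 = -3.4304
  y_2 = 2.2563 - 0.01*36.1012 = 1.8953
Step 3: grad_x = 2*6*-3.4304 = -41.1643, grad_y = 2*8*1.8953 = 30.325
  x_3 = -3.4304 - 0.01*-41.1643 = -3.0187
  y_3 = 1.8953 - 0.01*30.325 = 1.5921
Step 4: grad_x = 2*6*-3.0187 = -36.2246, grad_y = 2*8*1.5921 = 25.473
  x_4 = -3.0187 - 0.01*-36.2246 = -2.6565
  y_4 = 1.5921 - 0.01*25.473 = 1.3373
f(-2.6565, 1.3373) = 6*(-2.6565)^2 + 8*1.3373^2 = 56.6487


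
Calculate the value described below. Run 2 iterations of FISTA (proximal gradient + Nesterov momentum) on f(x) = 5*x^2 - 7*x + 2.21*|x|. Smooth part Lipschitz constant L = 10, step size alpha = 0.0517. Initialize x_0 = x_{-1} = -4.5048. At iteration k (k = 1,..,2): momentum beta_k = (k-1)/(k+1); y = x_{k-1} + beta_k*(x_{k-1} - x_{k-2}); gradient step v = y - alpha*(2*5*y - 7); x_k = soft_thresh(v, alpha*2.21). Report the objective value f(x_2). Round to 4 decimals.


FISTA on f(x) = 5*x^2 - 7*x + 2.21*|x|
L = 10, alpha = 0.0517
Iteration 1: beta = 0.0, y = -4.5048 + 0.0*(-4.5048 + 4.5048) = -4.5048
  grad(y) = -52.048, v = y - alpha*grad = -1.8139
  prox(v) = soft_thresh(-1.8139, 0.1143) = -1.6997
Iteration 2: beta = 0.3333, y = -1.6997 + 0.3333*(-1.6997 + 4.5048) = -0.7646
  grad(y) = -14.6462, v = y - alpha*grad = -0.0074
  prox(v) = soft_thresh(-0.0074, 0.1143) = 0.0
f(x_2) = 5*0.0^2 - 7*0.0 + 2.21*|0.0| = 0.0


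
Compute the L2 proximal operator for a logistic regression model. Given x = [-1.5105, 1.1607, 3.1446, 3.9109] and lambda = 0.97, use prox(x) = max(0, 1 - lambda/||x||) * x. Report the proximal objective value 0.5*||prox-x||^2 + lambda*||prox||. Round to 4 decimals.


Step 1: Compute ||x||.
||x|| = 5.3677
Step 2: Compute scaling factor.
scale = max(0, 1 - 0.97/5.3677) = 0.8193
Step 3: prox(x) = [-1.2375, 0.951, 2.5763, 3.2042]
||prox(x)|| = 4.3977
Step 4: Proximal objective.
0.5*||prox-x||^2 = 0.4705
lambda*||prox|| = 4.2658
Total = 4.7362


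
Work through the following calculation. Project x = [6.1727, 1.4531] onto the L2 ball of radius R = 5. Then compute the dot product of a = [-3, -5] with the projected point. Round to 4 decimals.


Step 1: Compute ||x|| (intermediates to 6 decimals).
||x|| = sqrt(6.1727^2 + 1.4531^2) = 6.341429
Step 2: Project.
Since ||x|| > R, scale = R/||x|| = 5/6.341429 = 0.788466, proj(x) = scale * x
proj(x) = [4.866964, 1.14572]
Step 3: Dot product.
a^T * proj(x) = -3*4.866964 - 5*1.14572 = -20.3295


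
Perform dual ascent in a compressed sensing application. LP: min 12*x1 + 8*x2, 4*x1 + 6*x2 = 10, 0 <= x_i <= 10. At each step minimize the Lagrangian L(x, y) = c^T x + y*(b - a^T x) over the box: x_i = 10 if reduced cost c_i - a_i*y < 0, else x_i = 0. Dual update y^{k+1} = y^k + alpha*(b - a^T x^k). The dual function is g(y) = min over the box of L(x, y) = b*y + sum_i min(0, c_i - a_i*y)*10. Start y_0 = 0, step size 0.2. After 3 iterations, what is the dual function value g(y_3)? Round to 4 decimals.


Dual ascent for LP: min 12*x1 + 8*x2, 4*x1 + 6*x2 = 10, 0 <= x_i <= 10
Step 1: y^k = 0.0, reduced costs: (12.0, 8.0)
  x^k = (0.0, 0.0), subgradient = b - a^T x = 10.0
  y^{k+1} = 0.0 + 0.2*10.0 = 2.0
Step 2: y^k = 2.0, reduced costs: (4.0, -4.0)
  x^k = (0.0, 10.0), subgradient = b - a^T x = -50.0
  y^{k+1} = 2.0 + 0.2*-50.0 = -8.0
Step 3: y^k = -8.0, reduced costs: (44.0, 56.0)
  x^k = (0.0, 0.0), subgradient = b - a^T x = 10.0
  y^{k+1} = -8.0 + 0.2*10.0 = -6.0
Dual objective at y_3 = -6.0: reduced costs (36.0, 44.0), box minimizer x = (0.0, 0.0)
g(y_3) = b*y + (c1 - a1*y)*x1 + (c2 - a2*y)*x2 = 10*(-6.0) + 36.0*0.0 + 44.0*0.0 = -60.0 + 0.0 + 0.0 = -60.0


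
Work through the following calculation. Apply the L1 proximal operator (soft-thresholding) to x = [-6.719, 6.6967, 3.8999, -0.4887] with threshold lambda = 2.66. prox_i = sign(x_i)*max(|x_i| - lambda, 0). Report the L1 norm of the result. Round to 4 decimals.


Soft-thresholding with lambda = 2.66:
prox(-6.719) = sign(-6.719)*max(|-6.719| - 2.66, 0) = -4.059
prox(6.6967) = sign(6.6967)*max(|6.6967| - 2.66, 0) = 4.0367
prox(3.8999) = sign(3.8999)*max(|3.8999| - 2.66, 0) = 1.2399
prox(-0.4887) = sign(-0.4887)*max(|-0.4887| - 2.66, 0) = 0.0
prox(x) = [-4.059, 4.0367, 1.2399, 0.0]
||prox(x)||_1 = 4.059 + 4.0367 + 1.2399 + 0.0 = 9.3356


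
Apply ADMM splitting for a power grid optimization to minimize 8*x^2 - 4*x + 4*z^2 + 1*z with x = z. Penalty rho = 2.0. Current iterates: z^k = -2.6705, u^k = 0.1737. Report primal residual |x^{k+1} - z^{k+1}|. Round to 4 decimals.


ADMM iteration with rho = 2.0, z^k = -2.6705, u^k = 0.1737
Step 1: x-update.
Minimize 8*x^2 - 4*x + (2.0/2)*(x + 2.6705 + 0.1737)^2
FOC: (2*8 + 2.0)*x = 4 + 2.0*(-2.6705 - 0.1737)
x^{k+1} = -0.0938
Step 2: z-update.
Minimize 4*z^2 + 1*z + (2.0/2)*(-0.0938 - z + 0.1737)^2
FOC: (2*4 + 2.0)*z = -1 + 2.0*(-0.0938 + 0.1737)
z^{k+1} = -0.084
Step 3: u-update.
u^{k+1} = 0.1737 - 0.0938 + 0.084 = 0.1639
Step 4: Primal residual = |-0.0938 + 0.084| = 0.0098


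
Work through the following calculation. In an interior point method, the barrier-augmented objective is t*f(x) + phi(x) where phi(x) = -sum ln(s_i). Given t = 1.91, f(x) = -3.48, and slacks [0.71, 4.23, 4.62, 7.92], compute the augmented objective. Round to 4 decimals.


Step 1: Compute log-barrier.
ln values: [-0.3425, 1.4422, 1.5304, 2.0694]
phi = -(-0.3425 + 1.4422 + 1.5304 + 2.0694) = -4.6995
Step 2: Compute augmented objective.
t*f(x) = 1.91*-3.48 = -6.6468
Total = -6.6468 - 4.6995 = -11.3463


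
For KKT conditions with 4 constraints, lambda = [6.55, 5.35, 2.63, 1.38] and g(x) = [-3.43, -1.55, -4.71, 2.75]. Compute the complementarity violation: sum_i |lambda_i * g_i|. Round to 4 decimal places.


KKT complementary slackness check:
lambda_1 * g_1 = 6.55 * -3.43 = -22.4665
lambda_2 * g_2 = 5.35 * -1.55 = -8.2925
lambda_3 * g_3 = 2.63 * -4.71 = -12.3873
lambda_4 * g_4 = 1.38 * 2.75 = 3.795
Total violation = 22.4665 + 8.2925 + 12.3873 + 3.795 = 46.9413


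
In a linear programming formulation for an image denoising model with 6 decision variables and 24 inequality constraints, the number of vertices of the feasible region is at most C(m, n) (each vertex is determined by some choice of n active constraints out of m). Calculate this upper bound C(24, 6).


Each vertex corresponds to some choice of n active constraints out of m, so the number of vertices is at most C(m, n) = m! / (n!(m-n)!).
m = 24, n = 6
Numerator: 24 * 23 * 22 * 21 * 20 * 19
Denominator: 6! = 720
C(24, 6) = 134596


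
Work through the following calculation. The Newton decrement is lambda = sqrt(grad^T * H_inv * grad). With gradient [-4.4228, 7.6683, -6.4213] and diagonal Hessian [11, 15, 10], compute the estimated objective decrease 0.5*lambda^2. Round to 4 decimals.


Step 1: H is diagonal, so H^(-1) * g = [-0.4021, 0.5112, -0.6421].
Step 2: g^T H^(-1) g = sum_i g_i^2 / H_ii
  = (-4.4228)^2/11 + (7.6683)^2/15 + (-6.4213)^2/10
  = 1.7783 + 3.9202 + 4.1233 = 9.8218
Step 3: Objective decrease = 0.5 * g^T H^(-1) g = 4.9109


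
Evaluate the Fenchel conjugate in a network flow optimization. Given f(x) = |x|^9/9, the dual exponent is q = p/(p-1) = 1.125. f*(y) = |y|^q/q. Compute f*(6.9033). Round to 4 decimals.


The conjugate exponent q satisfies 1/p + 1/q = 1.
p = 9, so q = 9/(9 - 1) = 1.125
|y|^q = 6.9033^1.125 = 8.789
f*(6.9033) = 8.789 / 1.125 = 7.8124


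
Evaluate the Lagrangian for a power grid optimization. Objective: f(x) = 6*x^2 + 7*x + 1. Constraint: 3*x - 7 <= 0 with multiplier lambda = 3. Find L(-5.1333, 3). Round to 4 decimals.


Step 1: Evaluate f(x).
f(-5.1333) = 6*(-5.1333)^2 + 7*(-5.1333) + 1 = 123.1715
Step 2: Evaluate g(x).
g(-5.1333) = 3*-5.1333 - 7 = -22.3999
Step 3: Compute Lagrangian.
L = 123.1715 + 3*-22.3999 = 55.9718


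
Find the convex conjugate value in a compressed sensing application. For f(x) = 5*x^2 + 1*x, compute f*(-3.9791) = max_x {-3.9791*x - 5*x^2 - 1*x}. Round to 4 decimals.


f*(y) = sup_x {y*x - a*x^2 - b*x} = sup_x {(y-b)*x - a*x^2}
FOC: (y - b) - 2a*x = 0 => x* = (y - b)/(2a)
x* = (-3.9791 - 1)/(2*5) = -0.4979
f*(-3.9791) = (y-b)^2/(4a) = (-3.9791 - 1)^2/(4*5)
= 24.7914/20 = 1.2396


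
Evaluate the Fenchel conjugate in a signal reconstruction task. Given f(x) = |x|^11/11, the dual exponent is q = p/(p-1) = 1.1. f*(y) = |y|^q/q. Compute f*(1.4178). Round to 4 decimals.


The conjugate exponent q satisfies 1/p + 1/q = 1.
p = 11, so q = 11/(11 - 1) = 1.1
|y|^q = 1.4178^1.1 = 1.4682
f*(1.4178) = 1.4682 / 1.1 = 1.3347


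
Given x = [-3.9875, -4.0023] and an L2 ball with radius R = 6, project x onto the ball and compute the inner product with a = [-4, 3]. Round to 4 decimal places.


Step 1: Compute ||x|| (intermediates to 6 decimals).
||x|| = sqrt((-3.9875)^2 + (-4.0023)^2) = 5.649651
Step 2: Project.
Since ||x|| <= R, proj = x (no scaling needed).
proj(x) = [-3.9875, -4.0023]
Step 3: Dot product.
a^T * proj(x) = -4*(-3.9875) + 3*(-4.0023) = 3.9431


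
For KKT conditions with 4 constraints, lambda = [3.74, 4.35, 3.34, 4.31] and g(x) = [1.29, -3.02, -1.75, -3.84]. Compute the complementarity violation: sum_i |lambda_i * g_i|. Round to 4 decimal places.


KKT complementary slackness check:
lambda_1 * g_1 = 3.74 * 1.29 = 4.8246
lambda_2 * g_2 = 4.35 * -3.02 = -13.137
lambda_3 * g_3 = 3.34 * -1.75 = -5.845
lambda_4 * g_4 = 4.31 * -3.84 = -16.5504
Total violation = 4.8246 + 13.137 + 5.845 + 16.5504 = 40.357


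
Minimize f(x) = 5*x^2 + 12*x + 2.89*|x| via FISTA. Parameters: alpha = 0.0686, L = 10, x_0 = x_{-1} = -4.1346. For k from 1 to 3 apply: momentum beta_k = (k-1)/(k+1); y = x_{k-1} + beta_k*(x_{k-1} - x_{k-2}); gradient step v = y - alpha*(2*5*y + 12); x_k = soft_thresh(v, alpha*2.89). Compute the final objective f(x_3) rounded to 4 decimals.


FISTA on f(x) = 5*x^2 + 12*x + 2.89*|x|
L = 10, alpha = 0.0686
Iteration 1: beta = 0.0, y = -4.1346 + 0.0*(-4.1346 + 4.1346) = -4.1346
  grad(y) = -29.346, v = y - alpha*grad = -2.1215
  prox(v) = soft_thresh(-2.1215, 0.1983) = -1.9232
Iteration 2: beta = 0.3333, y = -1.9232 + 0.3333*(-1.9232 + 4.1346) = -1.1861
  grad(y) = 0.1392, v = y - alpha*grad = -1.1956
  prox(v) = soft_thresh(-1.1956, 0.1983) = -0.9974
Iteration 3: beta = 0.5, y = -0.9974 + 0.5*(-0.9974 + 1.9232) = -0.5345
  grad(y) = 6.6554, v = y - alpha*grad = -0.991
  prox(v) = soft_thresh(-0.991, 0.1983) = -0.7928
f(x_3) = 5*(-0.7928)^2 + 12*(-0.7928) + 2.89*|-0.7928| = -4.0797


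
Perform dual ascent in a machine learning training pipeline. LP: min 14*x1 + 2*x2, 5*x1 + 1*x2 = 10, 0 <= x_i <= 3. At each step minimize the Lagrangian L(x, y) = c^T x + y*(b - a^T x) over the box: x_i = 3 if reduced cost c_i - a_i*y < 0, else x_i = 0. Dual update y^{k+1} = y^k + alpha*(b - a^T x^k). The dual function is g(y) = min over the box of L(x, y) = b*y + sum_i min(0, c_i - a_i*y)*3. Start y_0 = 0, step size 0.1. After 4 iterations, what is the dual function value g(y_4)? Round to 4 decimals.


Dual ascent for LP: min 14*x1 + 2*x2, 5*x1 + 1*x2 = 10, 0 <= x_i <= 3
Step 1: y^k = 0.0, reduced costs: (14.0, 2.0)
  x^k = (0.0, 0.0), subgradient = b - a^T x = 10.0
  y^{k+1} = 0.0 + 0.1*10.0 = 1.0
Step 2: y^k = 1.0, reduced costs: (9.0, 1.0)
  x^k = (0.0, 0.0), subgradient = b - a^T x = 10.0
  y^{k+1} = 1.0 + 0.1*10.0 = 2.0
Step 3: y^k = 2.0, reduced costs: (4.0, 0.0)
  x^k = (0.0, 0.0), subgradient = b - a^T x = 10.0
  y^{k+1} = 2.0 + 0.1*10.0 = 3.0
Step 4: y^k = 3.0, reduced costs: (-1.0, -1.0)
  x^k = (3.0, 3.0), subgradient = b - a^T x = -8.0
  y^{k+1} = 3.0 + 0.1*-8.0 = 2.2
Dual objective at y_4 = 2.2: reduced costs (3.0, -0.2), box minimizer x = (0.0, 3.0)
g(y_4) = b*y + (c1 - a1*y)*x1 + (c2 - a2*y)*x2 = 10*2.2 + 3.0*0.0 + (-0.2)*3.0 = 22.0 + 0.0 - 0.6 = 21.4


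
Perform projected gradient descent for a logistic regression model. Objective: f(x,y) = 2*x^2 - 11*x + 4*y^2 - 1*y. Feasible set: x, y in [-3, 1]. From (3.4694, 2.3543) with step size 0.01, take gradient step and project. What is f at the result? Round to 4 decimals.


Step 1: Compute gradient at (3.4694, 2.3543).
grad_x = 2*2*3.4694 - 11 = 2.8776
grad_y = 2*4*2.3543 - 1 = 17.8344
Step 2: Gradient step.
x_raw = 3.4694 - 0.01*2.8776 = 3.4406
y_raw = 2.3543 - 0.01*17.8344 = 2.176
Step 3: Project onto [-3, 1].
x_proj = clip(3.4406) = 1.0
y_proj = clip(2.176) = 1.0
Step 4: Evaluate f.
f(1.0, 1.0) = -6.0
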